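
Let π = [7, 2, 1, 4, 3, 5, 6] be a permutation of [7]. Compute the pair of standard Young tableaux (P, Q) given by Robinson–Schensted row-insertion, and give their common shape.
P = [1, 3, 5, 6] / [2, 4] / [7];  Q = [1, 4, 6, 7] / [2, 5] / [3];  common shape = (4, 2, 1)

Row-insert the values π_1, π_2, … into P one at a time, bumping the leftmost entry strictly greater than the inserted value down to the next row. The recording tableau Q records, in position (i, j), the step at which that cell was added to P.
  Insert 7 (step 1): P = [7];  Q = [1]
  Insert 2 (step 2): P = [2] / [7];  Q = [1] / [2]
  Insert 1 (step 3): P = [1] / [2] / [7];  Q = [1] / [2] / [3]
  Insert 4 (step 4): P = [1, 4] / [2] / [7];  Q = [1, 4] / [2] / [3]
  Insert 3 (step 5): P = [1, 3] / [2, 4] / [7];  Q = [1, 4] / [2, 5] / [3]
  Insert 5 (step 6): P = [1, 3, 5] / [2, 4] / [7];  Q = [1, 4, 6] / [2, 5] / [3]
  Insert 6 (step 7): P = [1, 3, 5, 6] / [2, 4] / [7];  Q = [1, 4, 6, 7] / [2, 5] / [3]
Final shape: (4, 2, 1).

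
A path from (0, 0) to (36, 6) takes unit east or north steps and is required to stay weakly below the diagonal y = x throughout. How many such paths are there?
Number of paths = 4395118

By the reflection principle (André's argument), the number of monotone paths to (36, 6) with n ≤ m that never go above y = x is C(42, 36) − C(42, 37) = 5245786 − 850668 = 4395118.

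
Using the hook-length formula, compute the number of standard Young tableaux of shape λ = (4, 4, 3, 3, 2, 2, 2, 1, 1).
# SYT of shape (4, 4, 3, 3, 2, 2, 2, 1, 1) = 475284810

Hook-length formula: f^λ = n! / Π hook(c), product over all cells c of the Young diagram. For λ = (4, 4, 3, 3, 2, 2, 2, 1, 1), n = 22 boxes. Hook lengths by row (left-to-right, top-to-bottom): [12, 9, 5, 2]; [11, 8, 4, 1]; [9, 6, 2]; [8, 5, 1]; [6, 3]; [5, 2]; [4, 1]; [2]; [1]. Product of hooks = 2364899328000. So f^λ = 22! / 2364899328000 = 1124000727777607680000 / 2364899328000 = 475284810.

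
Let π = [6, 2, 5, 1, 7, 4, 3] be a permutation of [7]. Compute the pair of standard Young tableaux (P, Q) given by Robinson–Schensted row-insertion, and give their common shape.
P = [1, 3, 7] / [2, 4] / [5] / [6];  Q = [1, 3, 5] / [2, 6] / [4] / [7];  common shape = (3, 2, 1, 1)

Row-insert the values π_1, π_2, … into P one at a time, bumping the leftmost entry strictly greater than the inserted value down to the next row. The recording tableau Q records, in position (i, j), the step at which that cell was added to P.
  Insert 6 (step 1): P = [6];  Q = [1]
  Insert 2 (step 2): P = [2] / [6];  Q = [1] / [2]
  Insert 5 (step 3): P = [2, 5] / [6];  Q = [1, 3] / [2]
  Insert 1 (step 4): P = [1, 5] / [2] / [6];  Q = [1, 3] / [2] / [4]
  Insert 7 (step 5): P = [1, 5, 7] / [2] / [6];  Q = [1, 3, 5] / [2] / [4]
  Insert 4 (step 6): P = [1, 4, 7] / [2, 5] / [6];  Q = [1, 3, 5] / [2, 6] / [4]
  Insert 3 (step 7): P = [1, 3, 7] / [2, 4] / [5] / [6];  Q = [1, 3, 5] / [2, 6] / [4] / [7]
Final shape: (3, 2, 1, 1).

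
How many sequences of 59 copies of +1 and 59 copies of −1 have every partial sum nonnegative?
C_59 = 405944995127576985730643443367112

These ballot sequences are counted by the Catalan number C_n = (1/(n + 1)) · C(2n, n). For n = 59: C_59 = (1/60) · C(118, 59) = 24356699707654619143838606602026720/60 = 405944995127576985730643443367112.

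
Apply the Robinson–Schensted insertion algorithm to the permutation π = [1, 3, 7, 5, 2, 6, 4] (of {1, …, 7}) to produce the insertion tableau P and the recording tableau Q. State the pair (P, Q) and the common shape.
P = [1, 2, 4, 6] / [3, 5] / [7];  Q = [1, 2, 3, 6] / [4, 7] / [5];  common shape = (4, 2, 1)

Row-insert the values π_1, π_2, … into P one at a time, bumping the leftmost entry strictly greater than the inserted value down to the next row. The recording tableau Q records, in position (i, j), the step at which that cell was added to P.
  Insert 1 (step 1): P = [1];  Q = [1]
  Insert 3 (step 2): P = [1, 3];  Q = [1, 2]
  Insert 7 (step 3): P = [1, 3, 7];  Q = [1, 2, 3]
  Insert 5 (step 4): P = [1, 3, 5] / [7];  Q = [1, 2, 3] / [4]
  Insert 2 (step 5): P = [1, 2, 5] / [3] / [7];  Q = [1, 2, 3] / [4] / [5]
  Insert 6 (step 6): P = [1, 2, 5, 6] / [3] / [7];  Q = [1, 2, 3, 6] / [4] / [5]
  Insert 4 (step 7): P = [1, 2, 4, 6] / [3, 5] / [7];  Q = [1, 2, 3, 6] / [4, 7] / [5]
Final shape: (4, 2, 1).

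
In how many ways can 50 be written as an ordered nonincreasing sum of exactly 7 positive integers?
p(50, 7 parts) = 8946

Partitions of n into exactly k parts are in bijection with partitions of n − k into at most k parts (subtract 1 from each part). So p(50, exactly 7) = p(43, parts ≤ 7). Computing via the recurrence p(m, j) = p(m, j−1) + p(m−j, j) gives 8946.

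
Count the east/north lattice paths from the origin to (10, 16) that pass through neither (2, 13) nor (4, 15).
Number of paths = 5271688

Inclusion–exclusion. Total paths: C(26, 10) = 5311735. Through P₁: C(15, 2)·C(11, 8) = 17325. Through P₂: C(19, 4)·C(7, 6) = 27132. Since P₁ is strictly southwest of P₂, a monotone path through both must visit P₁ then P₂; paths through both = C(15, 2)·C(4, 2)·C(7, 6) = 4410. Avoid both = 5311735 − 17325 − 27132 + 4410 = 5271688.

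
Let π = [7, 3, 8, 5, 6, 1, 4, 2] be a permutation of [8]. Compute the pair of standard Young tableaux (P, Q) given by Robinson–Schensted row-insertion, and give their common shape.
P = [1, 2, 6] / [3, 4] / [5, 8] / [7];  Q = [1, 3, 5] / [2, 4] / [6, 7] / [8];  common shape = (3, 2, 2, 1)

Row-insert the values π_1, π_2, … into P one at a time, bumping the leftmost entry strictly greater than the inserted value down to the next row. The recording tableau Q records, in position (i, j), the step at which that cell was added to P.
  Insert 7 (step 1): P = [7];  Q = [1]
  Insert 3 (step 2): P = [3] / [7];  Q = [1] / [2]
  Insert 8 (step 3): P = [3, 8] / [7];  Q = [1, 3] / [2]
  Insert 5 (step 4): P = [3, 5] / [7, 8];  Q = [1, 3] / [2, 4]
  Insert 6 (step 5): P = [3, 5, 6] / [7, 8];  Q = [1, 3, 5] / [2, 4]
  Insert 1 (step 6): P = [1, 5, 6] / [3, 8] / [7];  Q = [1, 3, 5] / [2, 4] / [6]
  Insert 4 (step 7): P = [1, 4, 6] / [3, 5] / [7, 8];  Q = [1, 3, 5] / [2, 4] / [6, 7]
  Insert 2 (step 8): P = [1, 2, 6] / [3, 4] / [5, 8] / [7];  Q = [1, 3, 5] / [2, 4] / [6, 7] / [8]
Final shape: (3, 2, 2, 1).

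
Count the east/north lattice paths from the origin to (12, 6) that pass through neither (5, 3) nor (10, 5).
Number of paths = 6363

Inclusion–exclusion. Total paths: C(18, 12) = 18564. Through P₁: C(8, 5)·C(10, 7) = 6720. Through P₂: C(15, 10)·C(3, 2) = 9009. Since P₁ is strictly southwest of P₂, a monotone path through both must visit P₁ then P₂; paths through both = C(8, 5)·C(7, 5)·C(3, 2) = 3528. Avoid both = 18564 − 6720 − 9009 + 3528 = 6363.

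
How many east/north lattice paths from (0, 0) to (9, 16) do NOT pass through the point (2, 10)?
Number of paths = 1929719

Total paths from (0, 0) to (9, 16): C(25, 9) = 2042975. Paths through (2, 10): (paths (0, 0) → (2, 10)) × (paths (2, 10) → (9, 16)) = C(12, 2) · C(13, 7) = 66 · 1716 = 113256. Avoidance count = 2042975 − 113256 = 1929719.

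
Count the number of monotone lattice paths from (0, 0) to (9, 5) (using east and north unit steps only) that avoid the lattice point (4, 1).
Number of paths = 1372

Total paths from (0, 0) to (9, 5): C(14, 9) = 2002. Paths through (4, 1): (paths (0, 0) → (4, 1)) × (paths (4, 1) → (9, 5)) = C(5, 4) · C(9, 5) = 5 · 126 = 630. Avoidance count = 2002 − 630 = 1372.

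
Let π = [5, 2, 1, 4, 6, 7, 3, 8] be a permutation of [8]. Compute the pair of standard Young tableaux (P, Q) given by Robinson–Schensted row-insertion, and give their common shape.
P = [1, 3, 6, 7, 8] / [2, 4] / [5];  Q = [1, 4, 5, 6, 8] / [2, 7] / [3];  common shape = (5, 2, 1)

Row-insert the values π_1, π_2, … into P one at a time, bumping the leftmost entry strictly greater than the inserted value down to the next row. The recording tableau Q records, in position (i, j), the step at which that cell was added to P.
  Insert 5 (step 1): P = [5];  Q = [1]
  Insert 2 (step 2): P = [2] / [5];  Q = [1] / [2]
  Insert 1 (step 3): P = [1] / [2] / [5];  Q = [1] / [2] / [3]
  Insert 4 (step 4): P = [1, 4] / [2] / [5];  Q = [1, 4] / [2] / [3]
  Insert 6 (step 5): P = [1, 4, 6] / [2] / [5];  Q = [1, 4, 5] / [2] / [3]
  Insert 7 (step 6): P = [1, 4, 6, 7] / [2] / [5];  Q = [1, 4, 5, 6] / [2] / [3]
  Insert 3 (step 7): P = [1, 3, 6, 7] / [2, 4] / [5];  Q = [1, 4, 5, 6] / [2, 7] / [3]
  Insert 8 (step 8): P = [1, 3, 6, 7, 8] / [2, 4] / [5];  Q = [1, 4, 5, 6, 8] / [2, 7] / [3]
Final shape: (5, 2, 1).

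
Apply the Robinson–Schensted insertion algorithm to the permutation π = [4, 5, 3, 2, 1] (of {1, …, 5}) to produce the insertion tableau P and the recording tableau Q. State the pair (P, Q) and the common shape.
P = [1, 5] / [2] / [3] / [4];  Q = [1, 2] / [3] / [4] / [5];  common shape = (2, 1, 1, 1)

Row-insert the values π_1, π_2, … into P one at a time, bumping the leftmost entry strictly greater than the inserted value down to the next row. The recording tableau Q records, in position (i, j), the step at which that cell was added to P.
  Insert 4 (step 1): P = [4];  Q = [1]
  Insert 5 (step 2): P = [4, 5];  Q = [1, 2]
  Insert 3 (step 3): P = [3, 5] / [4];  Q = [1, 2] / [3]
  Insert 2 (step 4): P = [2, 5] / [3] / [4];  Q = [1, 2] / [3] / [4]
  Insert 1 (step 5): P = [1, 5] / [2] / [3] / [4];  Q = [1, 2] / [3] / [4] / [5]
Final shape: (2, 1, 1, 1).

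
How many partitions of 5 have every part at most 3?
p(5, parts ≤ 3) = 5

Partitions of 5 with all parts ≤ 3: 3+2, 3+1+1, 2+2+1, 2+1+1+1, 1+1+1+1+1. Count = 5.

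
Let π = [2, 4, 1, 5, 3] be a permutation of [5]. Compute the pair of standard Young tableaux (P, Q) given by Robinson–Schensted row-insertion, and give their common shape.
P = [1, 3, 5] / [2, 4];  Q = [1, 2, 4] / [3, 5];  common shape = (3, 2)

Row-insert the values π_1, π_2, … into P one at a time, bumping the leftmost entry strictly greater than the inserted value down to the next row. The recording tableau Q records, in position (i, j), the step at which that cell was added to P.
  Insert 2 (step 1): P = [2];  Q = [1]
  Insert 4 (step 2): P = [2, 4];  Q = [1, 2]
  Insert 1 (step 3): P = [1, 4] / [2];  Q = [1, 2] / [3]
  Insert 5 (step 4): P = [1, 4, 5] / [2];  Q = [1, 2, 4] / [3]
  Insert 3 (step 5): P = [1, 3, 5] / [2, 4];  Q = [1, 2, 4] / [3, 5]
Final shape: (3, 2).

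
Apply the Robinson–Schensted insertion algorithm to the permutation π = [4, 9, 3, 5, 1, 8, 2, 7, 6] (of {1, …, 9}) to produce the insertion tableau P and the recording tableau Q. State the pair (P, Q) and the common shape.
P = [1, 2, 6] / [3, 5, 7] / [4, 8] / [9];  Q = [1, 2, 6] / [3, 4, 8] / [5, 7] / [9];  common shape = (3, 3, 2, 1)

Row-insert the values π_1, π_2, … into P one at a time, bumping the leftmost entry strictly greater than the inserted value down to the next row. The recording tableau Q records, in position (i, j), the step at which that cell was added to P.
  Insert 4 (step 1): P = [4];  Q = [1]
  Insert 9 (step 2): P = [4, 9];  Q = [1, 2]
  Insert 3 (step 3): P = [3, 9] / [4];  Q = [1, 2] / [3]
  Insert 5 (step 4): P = [3, 5] / [4, 9];  Q = [1, 2] / [3, 4]
  Insert 1 (step 5): P = [1, 5] / [3, 9] / [4];  Q = [1, 2] / [3, 4] / [5]
  Insert 8 (step 6): P = [1, 5, 8] / [3, 9] / [4];  Q = [1, 2, 6] / [3, 4] / [5]
  Insert 2 (step 7): P = [1, 2, 8] / [3, 5] / [4, 9];  Q = [1, 2, 6] / [3, 4] / [5, 7]
  Insert 7 (step 8): P = [1, 2, 7] / [3, 5, 8] / [4, 9];  Q = [1, 2, 6] / [3, 4, 8] / [5, 7]
  Insert 6 (step 9): P = [1, 2, 6] / [3, 5, 7] / [4, 8] / [9];  Q = [1, 2, 6] / [3, 4, 8] / [5, 7] / [9]
Final shape: (3, 3, 2, 1).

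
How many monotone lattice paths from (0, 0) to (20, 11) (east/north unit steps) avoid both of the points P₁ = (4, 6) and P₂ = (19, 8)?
Number of paths = 71632965

Inclusion–exclusion. Total paths: C(31, 20) = 84672315. Through P₁: C(10, 4)·C(21, 16) = 4273290. Through P₂: C(27, 19)·C(4, 1) = 8880300. Since P₁ is strictly southwest of P₂, a monotone path through both must visit P₁ then P₂; paths through both = C(10, 4)·C(17, 15)·C(4, 1) = 114240. Avoid both = 84672315 − 4273290 − 8880300 + 114240 = 71632965.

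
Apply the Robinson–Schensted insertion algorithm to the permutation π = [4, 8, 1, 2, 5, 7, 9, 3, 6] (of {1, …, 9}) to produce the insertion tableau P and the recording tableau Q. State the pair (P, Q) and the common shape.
P = [1, 2, 3, 6, 9] / [4, 5, 7] / [8];  Q = [1, 2, 5, 6, 7] / [3, 4, 9] / [8];  common shape = (5, 3, 1)

Row-insert the values π_1, π_2, … into P one at a time, bumping the leftmost entry strictly greater than the inserted value down to the next row. The recording tableau Q records, in position (i, j), the step at which that cell was added to P.
  Insert 4 (step 1): P = [4];  Q = [1]
  Insert 8 (step 2): P = [4, 8];  Q = [1, 2]
  Insert 1 (step 3): P = [1, 8] / [4];  Q = [1, 2] / [3]
  Insert 2 (step 4): P = [1, 2] / [4, 8];  Q = [1, 2] / [3, 4]
  Insert 5 (step 5): P = [1, 2, 5] / [4, 8];  Q = [1, 2, 5] / [3, 4]
  Insert 7 (step 6): P = [1, 2, 5, 7] / [4, 8];  Q = [1, 2, 5, 6] / [3, 4]
  Insert 9 (step 7): P = [1, 2, 5, 7, 9] / [4, 8];  Q = [1, 2, 5, 6, 7] / [3, 4]
  Insert 3 (step 8): P = [1, 2, 3, 7, 9] / [4, 5] / [8];  Q = [1, 2, 5, 6, 7] / [3, 4] / [8]
  Insert 6 (step 9): P = [1, 2, 3, 6, 9] / [4, 5, 7] / [8];  Q = [1, 2, 5, 6, 7] / [3, 4, 9] / [8]
Final shape: (5, 3, 1).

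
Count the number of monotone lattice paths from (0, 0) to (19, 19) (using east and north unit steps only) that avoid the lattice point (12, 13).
Number of paths = 26421549000

Total paths from (0, 0) to (19, 19): C(38, 19) = 35345263800. Paths through (12, 13): (paths (0, 0) → (12, 13)) × (paths (12, 13) → (19, 19)) = C(25, 12) · C(13, 7) = 5200300 · 1716 = 8923714800. Avoidance count = 35345263800 − 8923714800 = 26421549000.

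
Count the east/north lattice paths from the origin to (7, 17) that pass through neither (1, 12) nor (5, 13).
Number of paths = 212553

Inclusion–exclusion. Total paths: C(24, 7) = 346104. Through P₁: C(13, 1)·C(11, 6) = 6006. Through P₂: C(18, 5)·C(6, 2) = 128520. Since P₁ is strictly southwest of P₂, a monotone path through both must visit P₁ then P₂; paths through both = C(13, 1)·C(5, 4)·C(6, 2) = 975. Avoid both = 346104 − 6006 − 128520 + 975 = 212553.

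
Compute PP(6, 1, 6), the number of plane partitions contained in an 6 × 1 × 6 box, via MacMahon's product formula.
PP(6, 1, 6) = 924

Evaluate the triple product over i = 1..6, j = 1..1, k = 1..6. The factors are (2/1) · (3/2) · (4/3) · (5/4) · (6/5) · (7/6) · (3/2) · (4/3) · … (36 factors total). The numerators and denominators telescope so the product is an integer; carrying out the multiplication exactly gives PP(6, 1, 6) = 924.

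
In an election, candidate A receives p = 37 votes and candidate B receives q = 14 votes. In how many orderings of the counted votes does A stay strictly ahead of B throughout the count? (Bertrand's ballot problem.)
Strict-lead orderings = 582985137700

Total orderings of the 51 votes with 37 for A: C(51, 37) = 1292706174900. By the Bertrand ballot formula (Cycle Lemma / reflection principle), the number of orderings in which A is strictly ahead of B throughout is (p − q)/(p + q) · C(p + q, p) = (37 − 14)/(37 + 14) · 1292706174900 = 582985137700.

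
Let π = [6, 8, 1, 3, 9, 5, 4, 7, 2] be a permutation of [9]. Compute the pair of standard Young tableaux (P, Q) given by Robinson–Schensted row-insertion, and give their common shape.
P = [1, 2, 4, 7] / [3, 8, 9] / [5] / [6];  Q = [1, 2, 5, 8] / [3, 4, 6] / [7] / [9];  common shape = (4, 3, 1, 1)

Row-insert the values π_1, π_2, … into P one at a time, bumping the leftmost entry strictly greater than the inserted value down to the next row. The recording tableau Q records, in position (i, j), the step at which that cell was added to P.
  Insert 6 (step 1): P = [6];  Q = [1]
  Insert 8 (step 2): P = [6, 8];  Q = [1, 2]
  Insert 1 (step 3): P = [1, 8] / [6];  Q = [1, 2] / [3]
  Insert 3 (step 4): P = [1, 3] / [6, 8];  Q = [1, 2] / [3, 4]
  Insert 9 (step 5): P = [1, 3, 9] / [6, 8];  Q = [1, 2, 5] / [3, 4]
  Insert 5 (step 6): P = [1, 3, 5] / [6, 8, 9];  Q = [1, 2, 5] / [3, 4, 6]
  Insert 4 (step 7): P = [1, 3, 4] / [5, 8, 9] / [6];  Q = [1, 2, 5] / [3, 4, 6] / [7]
  Insert 7 (step 8): P = [1, 3, 4, 7] / [5, 8, 9] / [6];  Q = [1, 2, 5, 8] / [3, 4, 6] / [7]
  Insert 2 (step 9): P = [1, 2, 4, 7] / [3, 8, 9] / [5] / [6];  Q = [1, 2, 5, 8] / [3, 4, 6] / [7] / [9]
Final shape: (4, 3, 1, 1).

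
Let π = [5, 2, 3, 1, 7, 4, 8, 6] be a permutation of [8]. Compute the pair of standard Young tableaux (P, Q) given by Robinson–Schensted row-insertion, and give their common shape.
P = [1, 3, 4, 6] / [2, 7, 8] / [5];  Q = [1, 3, 5, 7] / [2, 6, 8] / [4];  common shape = (4, 3, 1)

Row-insert the values π_1, π_2, … into P one at a time, bumping the leftmost entry strictly greater than the inserted value down to the next row. The recording tableau Q records, in position (i, j), the step at which that cell was added to P.
  Insert 5 (step 1): P = [5];  Q = [1]
  Insert 2 (step 2): P = [2] / [5];  Q = [1] / [2]
  Insert 3 (step 3): P = [2, 3] / [5];  Q = [1, 3] / [2]
  Insert 1 (step 4): P = [1, 3] / [2] / [5];  Q = [1, 3] / [2] / [4]
  Insert 7 (step 5): P = [1, 3, 7] / [2] / [5];  Q = [1, 3, 5] / [2] / [4]
  Insert 4 (step 6): P = [1, 3, 4] / [2, 7] / [5];  Q = [1, 3, 5] / [2, 6] / [4]
  Insert 8 (step 7): P = [1, 3, 4, 8] / [2, 7] / [5];  Q = [1, 3, 5, 7] / [2, 6] / [4]
  Insert 6 (step 8): P = [1, 3, 4, 6] / [2, 7, 8] / [5];  Q = [1, 3, 5, 7] / [2, 6, 8] / [4]
Final shape: (4, 3, 1).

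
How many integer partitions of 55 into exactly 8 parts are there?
p(55, 8 parts) = 22122

Partitions of n into exactly k parts are in bijection with partitions of n − k into at most k parts (subtract 1 from each part). So p(55, exactly 8) = p(47, parts ≤ 8). Computing via the recurrence p(m, j) = p(m, j−1) + p(m−j, j) gives 22122.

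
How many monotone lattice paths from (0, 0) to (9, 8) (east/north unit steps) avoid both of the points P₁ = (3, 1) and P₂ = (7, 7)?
Number of paths = 9670

Inclusion–exclusion. Total paths: C(17, 9) = 24310. Through P₁: C(4, 3)·C(13, 6) = 6864. Through P₂: C(14, 7)·C(3, 2) = 10296. Since P₁ is strictly southwest of P₂, a monotone path through both must visit P₁ then P₂; paths through both = C(4, 3)·C(10, 4)·C(3, 2) = 2520. Avoid both = 24310 − 6864 − 10296 + 2520 = 9670.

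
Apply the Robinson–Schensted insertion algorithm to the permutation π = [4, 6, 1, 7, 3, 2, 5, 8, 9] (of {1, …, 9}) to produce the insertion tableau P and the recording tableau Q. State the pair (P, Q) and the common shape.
P = [1, 2, 5, 8, 9] / [3, 6, 7] / [4];  Q = [1, 2, 4, 8, 9] / [3, 5, 7] / [6];  common shape = (5, 3, 1)

Row-insert the values π_1, π_2, … into P one at a time, bumping the leftmost entry strictly greater than the inserted value down to the next row. The recording tableau Q records, in position (i, j), the step at which that cell was added to P.
  Insert 4 (step 1): P = [4];  Q = [1]
  Insert 6 (step 2): P = [4, 6];  Q = [1, 2]
  Insert 1 (step 3): P = [1, 6] / [4];  Q = [1, 2] / [3]
  Insert 7 (step 4): P = [1, 6, 7] / [4];  Q = [1, 2, 4] / [3]
  Insert 3 (step 5): P = [1, 3, 7] / [4, 6];  Q = [1, 2, 4] / [3, 5]
  Insert 2 (step 6): P = [1, 2, 7] / [3, 6] / [4];  Q = [1, 2, 4] / [3, 5] / [6]
  Insert 5 (step 7): P = [1, 2, 5] / [3, 6, 7] / [4];  Q = [1, 2, 4] / [3, 5, 7] / [6]
  Insert 8 (step 8): P = [1, 2, 5, 8] / [3, 6, 7] / [4];  Q = [1, 2, 4, 8] / [3, 5, 7] / [6]
  Insert 9 (step 9): P = [1, 2, 5, 8, 9] / [3, 6, 7] / [4];  Q = [1, 2, 4, 8, 9] / [3, 5, 7] / [6]
Final shape: (5, 3, 1).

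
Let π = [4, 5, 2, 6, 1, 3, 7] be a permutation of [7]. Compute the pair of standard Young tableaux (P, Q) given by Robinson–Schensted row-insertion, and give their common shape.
P = [1, 3, 6, 7] / [2, 5] / [4];  Q = [1, 2, 4, 7] / [3, 6] / [5];  common shape = (4, 2, 1)

Row-insert the values π_1, π_2, … into P one at a time, bumping the leftmost entry strictly greater than the inserted value down to the next row. The recording tableau Q records, in position (i, j), the step at which that cell was added to P.
  Insert 4 (step 1): P = [4];  Q = [1]
  Insert 5 (step 2): P = [4, 5];  Q = [1, 2]
  Insert 2 (step 3): P = [2, 5] / [4];  Q = [1, 2] / [3]
  Insert 6 (step 4): P = [2, 5, 6] / [4];  Q = [1, 2, 4] / [3]
  Insert 1 (step 5): P = [1, 5, 6] / [2] / [4];  Q = [1, 2, 4] / [3] / [5]
  Insert 3 (step 6): P = [1, 3, 6] / [2, 5] / [4];  Q = [1, 2, 4] / [3, 6] / [5]
  Insert 7 (step 7): P = [1, 3, 6, 7] / [2, 5] / [4];  Q = [1, 2, 4, 7] / [3, 6] / [5]
Final shape: (4, 2, 1).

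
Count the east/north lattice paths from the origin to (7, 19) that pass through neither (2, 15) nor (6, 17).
Number of paths = 343943

Inclusion–exclusion. Total paths: C(26, 7) = 657800. Through P₁: C(17, 2)·C(9, 5) = 17136. Through P₂: C(23, 6)·C(3, 1) = 302841. Since P₁ is strictly southwest of P₂, a monotone path through both must visit P₁ then P₂; paths through both = C(17, 2)·C(6, 4)·C(3, 1) = 6120. Avoid both = 657800 − 17136 − 302841 + 6120 = 343943.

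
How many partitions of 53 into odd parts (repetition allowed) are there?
p_odd(53) = 5120

Enumerate partitions using only odd parts via the recurrence o(n, m) = o(n, m−2) + o(n−m, m) over odd m, starting from the largest odd part ≤ n. This gives p_odd(53) = 5120. (Euler's theorem: equals the count of distinct-part partitions.)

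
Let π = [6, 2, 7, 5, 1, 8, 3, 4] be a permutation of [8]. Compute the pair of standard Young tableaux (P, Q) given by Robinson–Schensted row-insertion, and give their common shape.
P = [1, 3, 4] / [2, 5, 8] / [6, 7];  Q = [1, 3, 6] / [2, 4, 8] / [5, 7];  common shape = (3, 3, 2)

Row-insert the values π_1, π_2, … into P one at a time, bumping the leftmost entry strictly greater than the inserted value down to the next row. The recording tableau Q records, in position (i, j), the step at which that cell was added to P.
  Insert 6 (step 1): P = [6];  Q = [1]
  Insert 2 (step 2): P = [2] / [6];  Q = [1] / [2]
  Insert 7 (step 3): P = [2, 7] / [6];  Q = [1, 3] / [2]
  Insert 5 (step 4): P = [2, 5] / [6, 7];  Q = [1, 3] / [2, 4]
  Insert 1 (step 5): P = [1, 5] / [2, 7] / [6];  Q = [1, 3] / [2, 4] / [5]
  Insert 8 (step 6): P = [1, 5, 8] / [2, 7] / [6];  Q = [1, 3, 6] / [2, 4] / [5]
  Insert 3 (step 7): P = [1, 3, 8] / [2, 5] / [6, 7];  Q = [1, 3, 6] / [2, 4] / [5, 7]
  Insert 4 (step 8): P = [1, 3, 4] / [2, 5, 8] / [6, 7];  Q = [1, 3, 6] / [2, 4, 8] / [5, 7]
Final shape: (3, 3, 2).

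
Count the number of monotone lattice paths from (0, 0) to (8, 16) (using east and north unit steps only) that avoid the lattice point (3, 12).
Number of paths = 678141

Total paths from (0, 0) to (8, 16): C(24, 8) = 735471. Paths through (3, 12): (paths (0, 0) → (3, 12)) × (paths (3, 12) → (8, 16)) = C(15, 3) · C(9, 5) = 455 · 126 = 57330. Avoidance count = 735471 − 57330 = 678141.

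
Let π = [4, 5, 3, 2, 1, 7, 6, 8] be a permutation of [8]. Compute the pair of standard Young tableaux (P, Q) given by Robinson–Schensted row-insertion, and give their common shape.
P = [1, 5, 6, 8] / [2, 7] / [3] / [4];  Q = [1, 2, 6, 8] / [3, 7] / [4] / [5];  common shape = (4, 2, 1, 1)

Row-insert the values π_1, π_2, … into P one at a time, bumping the leftmost entry strictly greater than the inserted value down to the next row. The recording tableau Q records, in position (i, j), the step at which that cell was added to P.
  Insert 4 (step 1): P = [4];  Q = [1]
  Insert 5 (step 2): P = [4, 5];  Q = [1, 2]
  Insert 3 (step 3): P = [3, 5] / [4];  Q = [1, 2] / [3]
  Insert 2 (step 4): P = [2, 5] / [3] / [4];  Q = [1, 2] / [3] / [4]
  Insert 1 (step 5): P = [1, 5] / [2] / [3] / [4];  Q = [1, 2] / [3] / [4] / [5]
  Insert 7 (step 6): P = [1, 5, 7] / [2] / [3] / [4];  Q = [1, 2, 6] / [3] / [4] / [5]
  Insert 6 (step 7): P = [1, 5, 6] / [2, 7] / [3] / [4];  Q = [1, 2, 6] / [3, 7] / [4] / [5]
  Insert 8 (step 8): P = [1, 5, 6, 8] / [2, 7] / [3] / [4];  Q = [1, 2, 6, 8] / [3, 7] / [4] / [5]
Final shape: (4, 2, 1, 1).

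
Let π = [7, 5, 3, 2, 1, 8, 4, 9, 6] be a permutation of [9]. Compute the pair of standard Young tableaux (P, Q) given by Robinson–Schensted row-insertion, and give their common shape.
P = [1, 4, 6] / [2, 8, 9] / [3] / [5] / [7];  Q = [1, 6, 8] / [2, 7, 9] / [3] / [4] / [5];  common shape = (3, 3, 1, 1, 1)

Row-insert the values π_1, π_2, … into P one at a time, bumping the leftmost entry strictly greater than the inserted value down to the next row. The recording tableau Q records, in position (i, j), the step at which that cell was added to P.
  Insert 7 (step 1): P = [7];  Q = [1]
  Insert 5 (step 2): P = [5] / [7];  Q = [1] / [2]
  Insert 3 (step 3): P = [3] / [5] / [7];  Q = [1] / [2] / [3]
  Insert 2 (step 4): P = [2] / [3] / [5] / [7];  Q = [1] / [2] / [3] / [4]
  Insert 1 (step 5): P = [1] / [2] / [3] / [5] / [7];  Q = [1] / [2] / [3] / [4] / [5]
  Insert 8 (step 6): P = [1, 8] / [2] / [3] / [5] / [7];  Q = [1, 6] / [2] / [3] / [4] / [5]
  Insert 4 (step 7): P = [1, 4] / [2, 8] / [3] / [5] / [7];  Q = [1, 6] / [2, 7] / [3] / [4] / [5]
  Insert 9 (step 8): P = [1, 4, 9] / [2, 8] / [3] / [5] / [7];  Q = [1, 6, 8] / [2, 7] / [3] / [4] / [5]
  Insert 6 (step 9): P = [1, 4, 6] / [2, 8, 9] / [3] / [5] / [7];  Q = [1, 6, 8] / [2, 7, 9] / [3] / [4] / [5]
Final shape: (3, 3, 1, 1, 1).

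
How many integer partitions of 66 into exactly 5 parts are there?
p(66, 5 parts) = 7599

Partitions of n into exactly k parts are in bijection with partitions of n − k into at most k parts (subtract 1 from each part). So p(66, exactly 5) = p(61, parts ≤ 5). Computing via the recurrence p(m, j) = p(m, j−1) + p(m−j, j) gives 7599.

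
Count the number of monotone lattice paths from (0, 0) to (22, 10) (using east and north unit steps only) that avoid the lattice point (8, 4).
Number of paths = 45326040

Total paths from (0, 0) to (22, 10): C(32, 22) = 64512240. Paths through (8, 4): (paths (0, 0) → (8, 4)) × (paths (8, 4) → (22, 10)) = C(12, 8) · C(20, 14) = 495 · 38760 = 19186200. Avoidance count = 64512240 − 19186200 = 45326040.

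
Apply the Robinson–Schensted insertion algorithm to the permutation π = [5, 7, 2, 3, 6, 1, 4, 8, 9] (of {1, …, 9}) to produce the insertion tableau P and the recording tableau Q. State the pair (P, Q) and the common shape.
P = [1, 3, 4, 8, 9] / [2, 6] / [5, 7];  Q = [1, 2, 5, 8, 9] / [3, 4] / [6, 7];  common shape = (5, 2, 2)

Row-insert the values π_1, π_2, … into P one at a time, bumping the leftmost entry strictly greater than the inserted value down to the next row. The recording tableau Q records, in position (i, j), the step at which that cell was added to P.
  Insert 5 (step 1): P = [5];  Q = [1]
  Insert 7 (step 2): P = [5, 7];  Q = [1, 2]
  Insert 2 (step 3): P = [2, 7] / [5];  Q = [1, 2] / [3]
  Insert 3 (step 4): P = [2, 3] / [5, 7];  Q = [1, 2] / [3, 4]
  Insert 6 (step 5): P = [2, 3, 6] / [5, 7];  Q = [1, 2, 5] / [3, 4]
  Insert 1 (step 6): P = [1, 3, 6] / [2, 7] / [5];  Q = [1, 2, 5] / [3, 4] / [6]
  Insert 4 (step 7): P = [1, 3, 4] / [2, 6] / [5, 7];  Q = [1, 2, 5] / [3, 4] / [6, 7]
  Insert 8 (step 8): P = [1, 3, 4, 8] / [2, 6] / [5, 7];  Q = [1, 2, 5, 8] / [3, 4] / [6, 7]
  Insert 9 (step 9): P = [1, 3, 4, 8, 9] / [2, 6] / [5, 7];  Q = [1, 2, 5, 8, 9] / [3, 4] / [6, 7]
Final shape: (5, 2, 2).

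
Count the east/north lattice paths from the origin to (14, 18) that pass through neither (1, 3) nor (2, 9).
Number of paths = 313730850

Inclusion–exclusion. Total paths: C(32, 14) = 471435600. Through P₁: C(4, 1)·C(28, 13) = 149768640. Through P₂: C(11, 2)·C(21, 12) = 16166150. Since P₁ is strictly southwest of P₂, a monotone path through both must visit P₁ then P₂; paths through both = C(4, 1)·C(7, 1)·C(21, 12) = 8230040. Avoid both = 471435600 − 149768640 − 16166150 + 8230040 = 313730850.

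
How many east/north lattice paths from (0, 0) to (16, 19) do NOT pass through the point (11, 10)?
Number of paths = 3353791518

Total paths from (0, 0) to (16, 19): C(35, 16) = 4059928950. Paths through (11, 10): (paths (0, 0) → (11, 10)) × (paths (11, 10) → (16, 19)) = C(21, 11) · C(14, 5) = 352716 · 2002 = 706137432. Avoidance count = 4059928950 − 706137432 = 3353791518.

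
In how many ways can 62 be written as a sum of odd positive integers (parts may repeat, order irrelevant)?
p_odd(62) = 13394

Enumerate partitions using only odd parts via the recurrence o(n, m) = o(n, m−2) + o(n−m, m) over odd m, starting from the largest odd part ≤ n. This gives p_odd(62) = 13394. (Euler's theorem: equals the count of distinct-part partitions.)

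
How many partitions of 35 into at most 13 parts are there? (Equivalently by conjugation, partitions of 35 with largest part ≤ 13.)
p(35, parts ≤ 13) = 11424

Use the recurrence p(n, m) = p(n, m−1) + p(n−m, m): either the largest part is < m (count p(n, m−1)) or the largest part is exactly m (remove one copy of m, count p(n−m, m)). With p(0, ·) = 1 this gives p(35, parts ≤ 13) = 11424. (By conjugating Young diagrams, this also counts partitions of 35 into at most 13 parts.)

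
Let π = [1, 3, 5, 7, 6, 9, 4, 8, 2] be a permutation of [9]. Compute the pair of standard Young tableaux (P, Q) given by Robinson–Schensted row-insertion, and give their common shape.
P = [1, 2, 4, 6, 8] / [3, 9] / [5] / [7];  Q = [1, 2, 3, 4, 6] / [5, 8] / [7] / [9];  common shape = (5, 2, 1, 1)

Row-insert the values π_1, π_2, … into P one at a time, bumping the leftmost entry strictly greater than the inserted value down to the next row. The recording tableau Q records, in position (i, j), the step at which that cell was added to P.
  Insert 1 (step 1): P = [1];  Q = [1]
  Insert 3 (step 2): P = [1, 3];  Q = [1, 2]
  Insert 5 (step 3): P = [1, 3, 5];  Q = [1, 2, 3]
  Insert 7 (step 4): P = [1, 3, 5, 7];  Q = [1, 2, 3, 4]
  Insert 6 (step 5): P = [1, 3, 5, 6] / [7];  Q = [1, 2, 3, 4] / [5]
  Insert 9 (step 6): P = [1, 3, 5, 6, 9] / [7];  Q = [1, 2, 3, 4, 6] / [5]
  Insert 4 (step 7): P = [1, 3, 4, 6, 9] / [5] / [7];  Q = [1, 2, 3, 4, 6] / [5] / [7]
  Insert 8 (step 8): P = [1, 3, 4, 6, 8] / [5, 9] / [7];  Q = [1, 2, 3, 4, 6] / [5, 8] / [7]
  Insert 2 (step 9): P = [1, 2, 4, 6, 8] / [3, 9] / [5] / [7];  Q = [1, 2, 3, 4, 6] / [5, 8] / [7] / [9]
Final shape: (5, 2, 1, 1).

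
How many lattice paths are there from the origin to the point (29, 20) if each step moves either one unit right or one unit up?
Number of paths = 28277527346376

A monotone lattice path from (0, 0) to (29, 20) consists of 29 east steps and 20 north steps in some order, so it is determined by which 29 of the 49 steps are east. The count is C(49, 29) = 28277527346376.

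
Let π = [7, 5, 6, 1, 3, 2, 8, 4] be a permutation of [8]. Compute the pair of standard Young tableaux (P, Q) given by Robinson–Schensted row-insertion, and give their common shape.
P = [1, 2, 4] / [3, 6, 8] / [5] / [7];  Q = [1, 3, 7] / [2, 5, 8] / [4] / [6];  common shape = (3, 3, 1, 1)

Row-insert the values π_1, π_2, … into P one at a time, bumping the leftmost entry strictly greater than the inserted value down to the next row. The recording tableau Q records, in position (i, j), the step at which that cell was added to P.
  Insert 7 (step 1): P = [7];  Q = [1]
  Insert 5 (step 2): P = [5] / [7];  Q = [1] / [2]
  Insert 6 (step 3): P = [5, 6] / [7];  Q = [1, 3] / [2]
  Insert 1 (step 4): P = [1, 6] / [5] / [7];  Q = [1, 3] / [2] / [4]
  Insert 3 (step 5): P = [1, 3] / [5, 6] / [7];  Q = [1, 3] / [2, 5] / [4]
  Insert 2 (step 6): P = [1, 2] / [3, 6] / [5] / [7];  Q = [1, 3] / [2, 5] / [4] / [6]
  Insert 8 (step 7): P = [1, 2, 8] / [3, 6] / [5] / [7];  Q = [1, 3, 7] / [2, 5] / [4] / [6]
  Insert 4 (step 8): P = [1, 2, 4] / [3, 6, 8] / [5] / [7];  Q = [1, 3, 7] / [2, 5, 8] / [4] / [6]
Final shape: (3, 3, 1, 1).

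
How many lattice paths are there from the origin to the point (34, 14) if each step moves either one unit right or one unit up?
Number of paths = 482320623240

A monotone lattice path from (0, 0) to (34, 14) consists of 34 east steps and 14 north steps in some order, so it is determined by which 34 of the 48 steps are east. The count is C(48, 34) = 482320623240.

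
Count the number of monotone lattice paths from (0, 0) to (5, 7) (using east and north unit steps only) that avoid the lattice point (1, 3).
Number of paths = 512

Total paths from (0, 0) to (5, 7): C(12, 5) = 792. Paths through (1, 3): (paths (0, 0) → (1, 3)) × (paths (1, 3) → (5, 7)) = C(4, 1) · C(8, 4) = 4 · 70 = 280. Avoidance count = 792 − 280 = 512.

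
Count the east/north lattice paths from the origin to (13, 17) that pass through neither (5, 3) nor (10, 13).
Number of paths = 67696300

Inclusion–exclusion. Total paths: C(30, 13) = 119759850. Through P₁: C(8, 5)·C(22, 8) = 17907120. Through P₂: C(23, 10)·C(7, 3) = 40042310. Since P₁ is strictly southwest of P₂, a monotone path through both must visit P₁ then P₂; paths through both = C(8, 5)·C(15, 5)·C(7, 3) = 5885880. Avoid both = 119759850 − 17907120 − 40042310 + 5885880 = 67696300.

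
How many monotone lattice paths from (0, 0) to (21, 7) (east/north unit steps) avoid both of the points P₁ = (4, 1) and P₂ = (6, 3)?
Number of paths = 470001

Inclusion–exclusion. Total paths: C(28, 21) = 1184040. Through P₁: C(5, 4)·C(23, 17) = 504735. Through P₂: C(9, 6)·C(19, 15) = 325584. Since P₁ is strictly southwest of P₂, a monotone path through both must visit P₁ then P₂; paths through both = C(5, 4)·C(4, 2)·C(19, 15) = 116280. Avoid both = 1184040 − 504735 − 325584 + 116280 = 470001.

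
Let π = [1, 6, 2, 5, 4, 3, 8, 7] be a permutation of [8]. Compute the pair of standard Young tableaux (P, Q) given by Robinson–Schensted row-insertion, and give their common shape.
P = [1, 2, 3, 7] / [4, 8] / [5] / [6];  Q = [1, 2, 4, 7] / [3, 8] / [5] / [6];  common shape = (4, 2, 1, 1)

Row-insert the values π_1, π_2, … into P one at a time, bumping the leftmost entry strictly greater than the inserted value down to the next row. The recording tableau Q records, in position (i, j), the step at which that cell was added to P.
  Insert 1 (step 1): P = [1];  Q = [1]
  Insert 6 (step 2): P = [1, 6];  Q = [1, 2]
  Insert 2 (step 3): P = [1, 2] / [6];  Q = [1, 2] / [3]
  Insert 5 (step 4): P = [1, 2, 5] / [6];  Q = [1, 2, 4] / [3]
  Insert 4 (step 5): P = [1, 2, 4] / [5] / [6];  Q = [1, 2, 4] / [3] / [5]
  Insert 3 (step 6): P = [1, 2, 3] / [4] / [5] / [6];  Q = [1, 2, 4] / [3] / [5] / [6]
  Insert 8 (step 7): P = [1, 2, 3, 8] / [4] / [5] / [6];  Q = [1, 2, 4, 7] / [3] / [5] / [6]
  Insert 7 (step 8): P = [1, 2, 3, 7] / [4, 8] / [5] / [6];  Q = [1, 2, 4, 7] / [3, 8] / [5] / [6]
Final shape: (4, 2, 1, 1).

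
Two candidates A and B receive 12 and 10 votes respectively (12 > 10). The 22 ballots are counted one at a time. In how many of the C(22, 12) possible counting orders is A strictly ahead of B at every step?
Strict-lead orderings = 58786

Total orderings of the 22 votes with 12 for A: C(22, 12) = 646646. By the Bertrand ballot formula (Cycle Lemma / reflection principle), the number of orderings in which A is strictly ahead of B throughout is (p − q)/(p + q) · C(p + q, p) = (12 − 10)/(12 + 10) · 646646 = 58786.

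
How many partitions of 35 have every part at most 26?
p(35, parts ≤ 26) = 14816

Use the recurrence p(n, m) = p(n, m−1) + p(n−m, m): either the largest part is < m (count p(n, m−1)) or the largest part is exactly m (remove one copy of m, count p(n−m, m)). With p(0, ·) = 1 this gives p(35, parts ≤ 26) = 14816. (By conjugating Young diagrams, this also counts partitions of 35 into at most 26 parts.)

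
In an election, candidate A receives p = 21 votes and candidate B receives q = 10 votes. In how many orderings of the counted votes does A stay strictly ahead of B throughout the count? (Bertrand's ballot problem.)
Strict-lead orderings = 15737865

Total orderings of the 31 votes with 21 for A: C(31, 21) = 44352165. By the Bertrand ballot formula (Cycle Lemma / reflection principle), the number of orderings in which A is strictly ahead of B throughout is (p − q)/(p + q) · C(p + q, p) = (21 − 10)/(21 + 10) · 44352165 = 15737865.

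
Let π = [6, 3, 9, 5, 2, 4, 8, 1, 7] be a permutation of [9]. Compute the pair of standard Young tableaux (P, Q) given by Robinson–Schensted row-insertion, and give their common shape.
P = [1, 4, 7] / [2, 5, 8] / [3, 9] / [6];  Q = [1, 3, 7] / [2, 4, 9] / [5, 6] / [8];  common shape = (3, 3, 2, 1)

Row-insert the values π_1, π_2, … into P one at a time, bumping the leftmost entry strictly greater than the inserted value down to the next row. The recording tableau Q records, in position (i, j), the step at which that cell was added to P.
  Insert 6 (step 1): P = [6];  Q = [1]
  Insert 3 (step 2): P = [3] / [6];  Q = [1] / [2]
  Insert 9 (step 3): P = [3, 9] / [6];  Q = [1, 3] / [2]
  Insert 5 (step 4): P = [3, 5] / [6, 9];  Q = [1, 3] / [2, 4]
  Insert 2 (step 5): P = [2, 5] / [3, 9] / [6];  Q = [1, 3] / [2, 4] / [5]
  Insert 4 (step 6): P = [2, 4] / [3, 5] / [6, 9];  Q = [1, 3] / [2, 4] / [5, 6]
  Insert 8 (step 7): P = [2, 4, 8] / [3, 5] / [6, 9];  Q = [1, 3, 7] / [2, 4] / [5, 6]
  Insert 1 (step 8): P = [1, 4, 8] / [2, 5] / [3, 9] / [6];  Q = [1, 3, 7] / [2, 4] / [5, 6] / [8]
  Insert 7 (step 9): P = [1, 4, 7] / [2, 5, 8] / [3, 9] / [6];  Q = [1, 3, 7] / [2, 4, 9] / [5, 6] / [8]
Final shape: (3, 3, 2, 1).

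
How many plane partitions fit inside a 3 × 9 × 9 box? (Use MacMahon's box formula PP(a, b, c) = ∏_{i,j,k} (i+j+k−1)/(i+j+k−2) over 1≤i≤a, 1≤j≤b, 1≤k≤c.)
PP(3, 9, 9) = 1371597504992

Evaluate the triple product over i = 1..3, j = 1..9, k = 1..9. The factors are (2/1) · (3/2) · (4/3) · (5/4) · (6/5) · (7/6) · (8/7) · (9/8) · … (243 factors total). The numerators and denominators telescope so the product is an integer; carrying out the multiplication exactly gives PP(3, 9, 9) = 1371597504992.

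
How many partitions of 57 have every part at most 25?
p(57, parts ≤ 25) = 578700

Use the recurrence p(n, m) = p(n, m−1) + p(n−m, m): either the largest part is < m (count p(n, m−1)) or the largest part is exactly m (remove one copy of m, count p(n−m, m)). With p(0, ·) = 1 this gives p(57, parts ≤ 25) = 578700. (By conjugating Young diagrams, this also counts partitions of 57 into at most 25 parts.)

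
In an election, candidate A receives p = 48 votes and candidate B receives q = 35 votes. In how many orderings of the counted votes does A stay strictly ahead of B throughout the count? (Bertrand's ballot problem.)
Strict-lead orderings = 48175752788199864180990

Total orderings of the 83 votes with 48 for A: C(83, 48) = 307583652416968363617090. By the Bertrand ballot formula (Cycle Lemma / reflection principle), the number of orderings in which A is strictly ahead of B throughout is (p − q)/(p + q) · C(p + q, p) = (48 − 35)/(48 + 35) · 307583652416968363617090 = 48175752788199864180990.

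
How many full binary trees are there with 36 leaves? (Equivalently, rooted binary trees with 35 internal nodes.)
C_35 = 3116285494907301262

These full binary trees are counted by the Catalan number C_n = (1/(n + 1)) · C(2n, n). For n = 35: C_35 = (1/36) · C(70, 35) = 112186277816662845432/36 = 3116285494907301262.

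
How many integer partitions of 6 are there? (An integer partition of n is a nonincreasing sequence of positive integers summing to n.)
p(6) = 11

List all partitions of 6: 6, 5+1, 4+2, 4+1+1, 3+3, 3+2+1, 3+1+1+1, 2+2+2, 2+2+1+1, 2+1+1+1+1, 1+1+1+1+1+1. Counting them gives p(6) = 11.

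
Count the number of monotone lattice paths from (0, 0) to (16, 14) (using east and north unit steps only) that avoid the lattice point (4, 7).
Number of paths = 128794635

Total paths from (0, 0) to (16, 14): C(30, 16) = 145422675. Paths through (4, 7): (paths (0, 0) → (4, 7)) × (paths (4, 7) → (16, 14)) = C(11, 4) · C(19, 12) = 330 · 50388 = 16628040. Avoidance count = 145422675 − 16628040 = 128794635.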